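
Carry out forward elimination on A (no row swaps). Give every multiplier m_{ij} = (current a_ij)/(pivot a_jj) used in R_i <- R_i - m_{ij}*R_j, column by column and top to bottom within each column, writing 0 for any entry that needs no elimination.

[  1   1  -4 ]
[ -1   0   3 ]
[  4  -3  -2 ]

multipliers: -1, 4, -7

Forward elimination:
R2 <- R2 - (-1)*R1:  [  0   1  -1 ]
R3 <- R3 - (4)*R1:  [  0  -7  14 ]
R3 <- R3 - (-7)*R2:  [ 0  0  7 ]
Multipliers (in order of application): m_{21} = -1, m_{31} = 4, m_{32} = -7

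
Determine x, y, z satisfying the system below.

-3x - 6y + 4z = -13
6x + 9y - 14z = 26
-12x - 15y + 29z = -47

(-1, 2, -1)

Forward elimination on [A|b]:
R2 <- R2 - (-2)*R1:  [  0  -3  -6   0 ]
R3 <- R3 - (4)*R1:  [  0   9  13   5 ]
R3 <- R3 - (-3)*R2:  [  0   0  -5   5 ]
Row echelon form:
[ -3  -6   4  |  -13 ]
[  0  -3  -6  |    0 ]
[  0   0  -5  |    5 ]
Back-substitution:
z = (5) / -5 = -1
y = (0 - (-6)*(-1)) / -3 = 2
x = (-13 - (-6)*(2) - (4)*(-1)) / -3 = -1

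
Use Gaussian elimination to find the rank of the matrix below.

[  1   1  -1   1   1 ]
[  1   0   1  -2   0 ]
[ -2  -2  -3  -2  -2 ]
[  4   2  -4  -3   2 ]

Row reduction:
R2 <- R2 - (1)*R1:  [  0  -1   2  -3  -1 ]
R3 <- R3 - (-2)*R1:  [  0   0  -5   0   0 ]
R4 <- R4 - (4)*R1:  [  0  -2   0  -7  -2 ]
R4 <- R4 - (2)*R2:  [  0   0  -4  -1   0 ]
R4 <- R4 - (4/5)*R3:  [  0   0   0  -1   0 ]
Row echelon form:
[ 1   1  -1   1   1 ]
[ 0  -1   2  -3  -1 ]
[ 0   0  -5   0   0 ]
[ 0   0   0  -1   0 ]
Nonzero rows / pivot columns: 4

rank(A) = 4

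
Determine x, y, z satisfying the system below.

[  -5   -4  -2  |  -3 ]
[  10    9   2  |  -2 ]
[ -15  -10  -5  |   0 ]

(-3, 2, 5)

Forward elimination on [A|b]:
R2 <- R2 - (-2)*R1:  [  0   1  -2  -8 ]
R3 <- R3 - (3)*R1:  [ 0  2  1  9 ]
R3 <- R3 - (2)*R2:  [  0   0   5  25 ]
Row echelon form:
[ -5  -4  -2  |  -3 ]
[  0   1  -2  |  -8 ]
[  0   0   5  |  25 ]
Back-substitution:
z = (25) / 5 = 5
y = (-8 - (-2)*(5)) / 1 = 2
x = (-3 - (-4)*(2) - (-2)*(5)) / -5 = -3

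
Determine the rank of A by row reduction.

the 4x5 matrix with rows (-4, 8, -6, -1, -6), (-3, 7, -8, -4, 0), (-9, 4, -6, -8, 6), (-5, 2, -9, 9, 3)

Row reduction:
R2 <- R2 - (3/4)*R1:  [     0      1   -7/2  -13/4    9/2 ]
R3 <- R3 - (9/4)*R1:  [     0    -14   15/2  -23/4   39/2 ]
R4 <- R4 - (5/4)*R1:  [    0    -8  -3/2  41/4  21/2 ]
R3 <- R3 - (-14)*R2:  [      0       0   -83/2  -205/4   165/2 ]
R4 <- R4 - (-8)*R2:  [     0      0  -59/2  -63/4   93/2 ]
R4 <- R4 - (59/83)*R3:  [        0         0         0  3433/166  -1008/83 ]
Row echelon form:
[ -4  8     -6        -1        -6 ]
[  0  1   -7/2     -13/4       9/2 ]
[  0  0  -83/2    -205/4     165/2 ]
[  0  0      0  3433/166  -1008/83 ]
Nonzero rows / pivot columns: 4

rank(A) = 4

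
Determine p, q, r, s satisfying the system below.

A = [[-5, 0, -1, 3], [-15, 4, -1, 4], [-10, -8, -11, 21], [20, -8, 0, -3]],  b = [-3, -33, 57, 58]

(2, -3, -1, 2)

Forward elimination on [A|b]:
R2 <- R2 - (3)*R1:  [   0    4    2   -5  -24 ]
R3 <- R3 - (2)*R1:  [  0  -8  -9  15  63 ]
R4 <- R4 - (-4)*R1:  [  0  -8  -4   9  46 ]
R3 <- R3 - (-2)*R2:  [  0   0  -5   5  15 ]
R4 <- R4 - (-2)*R2:  [  0   0   0  -1  -2 ]
Row echelon form:
[ -5  0  -1   3  |   -3 ]
[  0  4   2  -5  |  -24 ]
[  0  0  -5   5  |   15 ]
[  0  0   0  -1  |   -2 ]
Back-substitution:
s = (-2) / -1 = 2
r = (15 - (5)*(2)) / -5 = -1
q = (-24 - (2)*(-1) - (-5)*(2)) / 4 = -3
p = (-3 - (-1)*(-1) - (3)*(2)) / -5 = 2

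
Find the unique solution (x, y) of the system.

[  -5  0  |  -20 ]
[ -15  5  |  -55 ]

(4, 1)

Forward elimination on [A|b]:
R2 <- R2 - (3)*R1:  [ 0  5  5 ]
Row echelon form:
[ -5  0  |  -20 ]
[  0  5  |    5 ]
Back-substitution:
y = (5) / 5 = 1
x = (-20) / -5 = 4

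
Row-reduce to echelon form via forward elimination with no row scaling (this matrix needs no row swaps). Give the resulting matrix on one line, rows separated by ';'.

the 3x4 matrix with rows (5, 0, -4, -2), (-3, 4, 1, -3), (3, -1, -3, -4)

Forward elimination:
R2 <- R2 - (-3/5)*R1:  [     0      4   -7/5  -21/5 ]
R3 <- R3 - (3/5)*R1:  [     0     -1   -3/5  -14/5 ]
R3 <- R3 - (-1/4)*R2:  [      0       0  -19/20  -77/20 ]
Row echelon form:
[ 5  0      -4      -2 ]
[ 0  4    -7/5   -21/5 ]
[ 0  0  -19/20  -77/20 ]

REF = [5 0 -4 -2; 0 4 -7/5 -21/5; 0 0 -19/20 -77/20]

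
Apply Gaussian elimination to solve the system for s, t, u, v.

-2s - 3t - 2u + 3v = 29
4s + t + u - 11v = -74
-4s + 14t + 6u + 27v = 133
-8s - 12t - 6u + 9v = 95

(-4, 0, -3, 5)

Forward elimination on [A|b]:
R2 <- R2 - (-2)*R1:  [   0   -5   -3   -5  -16 ]
R3 <- R3 - (2)*R1:  [  0  20  10  21  75 ]
R4 <- R4 - (4)*R1:  [   0    0    2   -3  -21 ]
R3 <- R3 - (-4)*R2:  [  0   0  -2   1  11 ]
R4 <- R4 - (-1)*R3:  [   0    0    0   -2  -10 ]
Row echelon form:
[ -2  -3  -2   3  |   29 ]
[  0  -5  -3  -5  |  -16 ]
[  0   0  -2   1  |   11 ]
[  0   0   0  -2  |  -10 ]
Back-substitution:
v = (-10) / -2 = 5
u = (11 - (1)*(5)) / -2 = -3
t = (-16 - (-3)*(-3) - (-5)*(5)) / -5 = 0
s = (29 - (-3)*(0) - (-2)*(-3) - (3)*(5)) / -2 = -4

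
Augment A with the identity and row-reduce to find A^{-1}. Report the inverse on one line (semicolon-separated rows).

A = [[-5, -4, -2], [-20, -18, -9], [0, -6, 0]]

inverse = [-9/5 2/5 0; 0 0 -1/6; 4 -1 1/3]

Gauss-Jordan on [A | I]:
R1 <- (1/-5)*R1:  [    1   4/5   2/5  |  -1/5     0     0 ]
R2 <- R2 - (-20)*R1:  [  0  -2  -1  |  -4   1   0 ]
R2 <- (1/-2)*R2:  [    0     1   1/2  |     2  -1/2     0 ]
R1 <- R1 - (4/5)*R2:  [    1     0     0  |  -9/5   2/5     0 ]
R3 <- R3 - (-6)*R2:  [  0   0   3  |  12  -3   1 ]
R3 <- (1/3)*R3:  [   0    0    1  |    4   -1  1/3 ]
R2 <- R2 - (1/2)*R3:  [    0     1     0  |     0     0  -1/6 ]
Right block of [I | A^{-1}] is the inverse:
[ -9/5  2/5     0 ]
[    0    0  -1/6 ]
[    4   -1   1/3 ]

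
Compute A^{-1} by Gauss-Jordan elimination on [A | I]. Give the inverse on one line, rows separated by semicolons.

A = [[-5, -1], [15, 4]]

Gauss-Jordan on [A | I]:
R1 <- (1/-5)*R1:  [    1   1/5  |  -1/5     0 ]
R2 <- R2 - (15)*R1:  [ 0  1  |  3  1 ]
R1 <- R1 - (1/5)*R2:  [    1     0  |  -4/5  -1/5 ]
Right block of [I | A^{-1}] is the inverse:
[ -4/5  -1/5 ]
[    3     1 ]

inverse = [-4/5 -1/5; 3 1]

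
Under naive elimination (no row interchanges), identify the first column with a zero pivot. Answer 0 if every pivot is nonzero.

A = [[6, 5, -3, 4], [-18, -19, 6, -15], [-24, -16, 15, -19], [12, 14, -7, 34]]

Naive forward elimination:
R2 <- R2 - (-3)*R1:  [  0  -4  -3  -3 ]
R3 <- R3 - (-4)*R1:  [  0   4   3  -3 ]
R4 <- R4 - (2)*R1:  [  0   4  -1  26 ]
R3 <- R3 - (-1)*R2:  [  0   0   0  -6 ]
R4 <- R4 - (-1)*R2:  [  0   0  -4  23 ]
Matrix at this point:
[ 6   5  -3   4 ]
[ 0  -4  -3  -3 ]
[ 0   0   0  -6 ]
[ 0   0  -4  23 ]
Pivot entry (3,3) is zero but row 4 has -4 in column 3 -> naive elimination stops; a row interchange (e.g. R3 <-> R4) would be required here.

first zero-pivot column = 3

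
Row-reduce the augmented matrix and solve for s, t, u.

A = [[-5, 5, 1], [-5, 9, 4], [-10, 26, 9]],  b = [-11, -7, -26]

(1, -2, 4)

Forward elimination on [A|b]:
R2 <- R2 - (1)*R1:  [ 0  4  3  4 ]
R3 <- R3 - (2)*R1:  [  0  16   7  -4 ]
R3 <- R3 - (4)*R2:  [   0    0   -5  -20 ]
Row echelon form:
[ -5  5   1  |  -11 ]
[  0  4   3  |    4 ]
[  0  0  -5  |  -20 ]
Back-substitution:
u = (-20) / -5 = 4
t = (4 - (3)*(4)) / 4 = -2
s = (-11 - (5)*(-2) - (1)*(4)) / -5 = 1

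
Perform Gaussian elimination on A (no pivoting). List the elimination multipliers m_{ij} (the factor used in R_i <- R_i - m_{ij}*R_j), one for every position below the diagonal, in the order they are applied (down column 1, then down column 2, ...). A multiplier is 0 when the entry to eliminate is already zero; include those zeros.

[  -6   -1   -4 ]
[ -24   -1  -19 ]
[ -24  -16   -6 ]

multipliers: 4, 4, -4

Forward elimination:
R2 <- R2 - (4)*R1:  [  0   3  -3 ]
R3 <- R3 - (4)*R1:  [   0  -12   10 ]
R3 <- R3 - (-4)*R2:  [  0   0  -2 ]
Multipliers (in order of application): m_{21} = 4, m_{31} = 4, m_{32} = -4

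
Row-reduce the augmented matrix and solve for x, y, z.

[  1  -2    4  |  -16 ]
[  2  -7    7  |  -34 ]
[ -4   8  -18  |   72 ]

(4, 2, -4)

Forward elimination on [A|b]:
R2 <- R2 - (2)*R1:  [  0  -3  -1  -2 ]
R3 <- R3 - (-4)*R1:  [  0   0  -2   8 ]
Row echelon form:
[ 1  -2   4  |  -16 ]
[ 0  -3  -1  |   -2 ]
[ 0   0  -2  |    8 ]
Back-substitution:
z = (8) / -2 = -4
y = (-2 - (-1)*(-4)) / -3 = 2
x = (-16 - (-2)*(2) - (4)*(-4)) / 1 = 4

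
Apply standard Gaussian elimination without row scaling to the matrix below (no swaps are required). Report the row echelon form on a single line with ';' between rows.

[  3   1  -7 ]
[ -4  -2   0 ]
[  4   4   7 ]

Forward elimination:
R2 <- R2 - (-4/3)*R1:  [     0   -2/3  -28/3 ]
R3 <- R3 - (4/3)*R1:  [    0   8/3  49/3 ]
R3 <- R3 - (-4)*R2:  [   0    0  -21 ]
Row echelon form:
[ 3     1     -7 ]
[ 0  -2/3  -28/3 ]
[ 0     0    -21 ]

REF = [3 1 -7; 0 -2/3 -28/3; 0 0 -21]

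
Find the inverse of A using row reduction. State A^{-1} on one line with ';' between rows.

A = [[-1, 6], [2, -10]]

Gauss-Jordan on [A | I]:
R1 <- (1/-1)*R1:  [  1  -6  |  -1   0 ]
R2 <- R2 - (2)*R1:  [ 0  2  |  2  1 ]
R2 <- (1/2)*R2:  [   0    1  |    1  1/2 ]
R1 <- R1 - (-6)*R2:  [ 1  0  |  5  3 ]
Right block of [I | A^{-1}] is the inverse:
[ 5    3 ]
[ 1  1/2 ]

inverse = [5 3; 1 1/2]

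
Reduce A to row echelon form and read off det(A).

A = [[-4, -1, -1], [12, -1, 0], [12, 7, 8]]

det(A) = 32

Forward elimination:
R2 <- R2 - (-3)*R1:  [  0  -4  -3 ]
R3 <- R3 - (-3)*R1:  [ 0  4  5 ]
R3 <- R3 - (-1)*R2:  [ 0  0  2 ]
Upper-triangular form:
[ -4  -1  -1 ]
[  0  -4  -3 ]
[  0   0   2 ]
det(A) = (-1)^0 * (-4) * (-4) * (2) = 32  (0 row swaps -> sign +1)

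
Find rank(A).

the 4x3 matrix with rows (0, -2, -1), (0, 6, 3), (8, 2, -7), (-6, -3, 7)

rank(A) = 3

Row reduction:
R1 <-> R3   (pivot in column 1 was zero)
[  8   2  -7 ]
[  0   6   3 ]
[  0  -2  -1 ]
[ -6  -3   7 ]
R4 <- R4 - (-3/4)*R1:  [    0  -3/2   7/4 ]
R3 <- R3 - (-1/3)*R2:  [ 0  0  0 ]
R4 <- R4 - (-1/4)*R2:  [   0    0  5/2 ]
R3 <-> R4   (pivot in column 3 was zero)
[ 8  2   -7 ]
[ 0  6    3 ]
[ 0  0  5/2 ]
[ 0  0    0 ]
Row echelon form:
[ 8  2   -7 ]
[ 0  6    3 ]
[ 0  0  5/2 ]
[ 0  0    0 ]
Nonzero rows / pivot columns: 3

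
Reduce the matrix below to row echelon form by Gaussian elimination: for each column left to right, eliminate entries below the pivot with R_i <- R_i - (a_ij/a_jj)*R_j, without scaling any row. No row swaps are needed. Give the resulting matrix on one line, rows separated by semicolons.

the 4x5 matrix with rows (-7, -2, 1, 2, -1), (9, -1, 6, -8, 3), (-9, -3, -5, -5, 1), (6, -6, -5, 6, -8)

REF = [-7 -2 1 2 -1; 0 -25/7 51/7 -38/7 12/7; 0 0 -179/25 -173/25 52/25; 0 0 0 6919/179 -3282/179]

Forward elimination:
R2 <- R2 - (-9/7)*R1:  [     0  -25/7   51/7  -38/7   12/7 ]
R3 <- R3 - (9/7)*R1:  [     0   -3/7  -44/7  -53/7   16/7 ]
R4 <- R4 - (-6/7)*R1:  [     0  -54/7  -29/7   54/7  -62/7 ]
R3 <- R3 - (3/25)*R2:  [       0        0  -179/25  -173/25    52/25 ]
R4 <- R4 - (54/25)*R2:  [       0        0  -497/25   486/25  -314/25 ]
R4 <- R4 - (497/179)*R3:  [         0          0          0   6919/179  -3282/179 ]
Row echelon form:
[ -7     -2        1         2         -1 ]
[  0  -25/7     51/7     -38/7       12/7 ]
[  0      0  -179/25   -173/25      52/25 ]
[  0      0        0  6919/179  -3282/179 ]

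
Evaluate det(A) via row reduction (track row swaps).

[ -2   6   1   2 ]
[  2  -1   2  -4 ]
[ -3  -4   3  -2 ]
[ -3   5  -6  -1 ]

det(A) = 1041

Forward elimination:
R2 <- R2 - (-1)*R1:  [  0   5   3  -2 ]
R3 <- R3 - (3/2)*R1:  [   0  -13  3/2   -5 ]
R4 <- R4 - (3/2)*R1:  [     0     -4  -15/2     -4 ]
R3 <- R3 - (-13/5)*R2:  [     0      0  93/10  -51/5 ]
R4 <- R4 - (-4/5)*R2:  [      0       0  -51/10   -28/5 ]
R4 <- R4 - (-17/31)*R3:  [       0        0        0  -347/31 ]
Upper-triangular form:
[ -2  6      1        2 ]
[  0  5      3       -2 ]
[  0  0  93/10    -51/5 ]
[  0  0      0  -347/31 ]
det(A) = (-1)^0 * (-2) * (5) * (93/10) * (-347/31) = 1041  (0 row swaps -> sign +1)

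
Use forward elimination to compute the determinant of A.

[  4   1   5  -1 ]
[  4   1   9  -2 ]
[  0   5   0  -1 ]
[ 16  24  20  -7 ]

Forward elimination:
R2 <- R2 - (1)*R1:  [  0   0   4  -1 ]
R4 <- R4 - (4)*R1:  [  0  20   0  -3 ]
R2 <-> R3   (pivot in column 2 was zero)
[ 4   1  5  -1 ]
[ 0   5  0  -1 ]
[ 0   0  4  -1 ]
[ 0  20  0  -3 ]
R4 <- R4 - (4)*R2:  [ 0  0  0  1 ]
Upper-triangular form:
[ 4  1  5  -1 ]
[ 0  5  0  -1 ]
[ 0  0  4  -1 ]
[ 0  0  0   1 ]
det(A) = (-1)^1 * (4) * (5) * (4) * (1) = -80  (1 row swap -> sign -1)

det(A) = -80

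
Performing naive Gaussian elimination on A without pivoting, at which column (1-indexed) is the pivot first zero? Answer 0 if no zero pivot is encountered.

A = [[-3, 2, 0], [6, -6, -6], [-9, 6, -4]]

Naive forward elimination:
R2 <- R2 - (-2)*R1:  [  0  -2  -6 ]
R3 <- R3 - (3)*R1:  [  0   0  -4 ]
All pivots nonzero; naive elimination completes without hitting a zero pivot.

first zero-pivot column = 0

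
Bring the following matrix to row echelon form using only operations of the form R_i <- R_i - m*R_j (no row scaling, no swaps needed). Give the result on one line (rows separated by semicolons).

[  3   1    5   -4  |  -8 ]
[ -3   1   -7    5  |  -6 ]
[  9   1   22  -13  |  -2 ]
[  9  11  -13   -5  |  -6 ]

REF = [3 1 5 -4 -8; 0 2 -2 1 -14; 0 0 5 0 8; 0 0 0 3 106]

Forward elimination:
R2 <- R2 - (-1)*R1:  [   0    2   -2    1  -14 ]
R3 <- R3 - (3)*R1:  [  0  -2   7  -1  22 ]
R4 <- R4 - (3)*R1:  [   0    8  -28    7   18 ]
R3 <- R3 - (-1)*R2:  [ 0  0  5  0  8 ]
R4 <- R4 - (4)*R2:  [   0    0  -20    3   74 ]
R4 <- R4 - (-4)*R3:  [   0    0    0    3  106 ]
Row echelon form:
[ 3  1   5  -4  |   -8 ]
[ 0  2  -2   1  |  -14 ]
[ 0  0   5   0  |    8 ]
[ 0  0   0   3  |  106 ]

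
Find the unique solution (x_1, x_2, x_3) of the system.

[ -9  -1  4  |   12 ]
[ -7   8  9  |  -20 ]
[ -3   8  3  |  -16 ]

Forward elimination on [A|b]:
R2 <- R2 - (7/9)*R1:  [     0   79/9   53/9  -88/3 ]
R3 <- R3 - (1/3)*R1:  [    0  25/3   5/3   -20 ]
R3 <- R3 - (75/79)*R2:  [       0        0  -310/79   620/79 ]
Row echelon form:
[ -9    -1        4  |      12 ]
[  0  79/9     53/9  |   -88/3 ]
[  0     0  -310/79  |  620/79 ]
Back-substitution:
x_3 = (620/79) / (-310/79) = -2
x_2 = (-88/3 - (53/9)*(-2)) / (79/9) = -2
x_1 = (12 - (-1)*(-2) - (4)*(-2)) / -9 = -2

(-2, -2, -2)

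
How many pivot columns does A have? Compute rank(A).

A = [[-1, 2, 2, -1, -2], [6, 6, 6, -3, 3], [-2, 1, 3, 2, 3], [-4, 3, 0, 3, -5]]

rank(A) = 4

Row reduction:
R2 <- R2 - (-6)*R1:  [  0  18  18  -9  -9 ]
R3 <- R3 - (2)*R1:  [  0  -3  -1   4   7 ]
R4 <- R4 - (4)*R1:  [  0  -5  -8   7   3 ]
R3 <- R3 - (-1/6)*R2:  [    0     0     2   5/2  11/2 ]
R4 <- R4 - (-5/18)*R2:  [   0    0   -3  9/2  1/2 ]
R4 <- R4 - (-3/2)*R3:  [    0     0     0  33/4  35/4 ]
Row echelon form:
[ -1   2   2    -1    -2 ]
[  0  18  18    -9    -9 ]
[  0   0   2   5/2  11/2 ]
[  0   0   0  33/4  35/4 ]
Nonzero rows / pivot columns: 4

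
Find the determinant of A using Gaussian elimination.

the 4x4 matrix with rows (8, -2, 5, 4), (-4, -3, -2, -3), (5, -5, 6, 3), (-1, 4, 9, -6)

det(A) = 960

Forward elimination:
R2 <- R2 - (-1/2)*R1:  [   0   -4  1/2   -1 ]
R3 <- R3 - (5/8)*R1:  [     0  -15/4   23/8    1/2 ]
R4 <- R4 - (-1/8)*R1:  [     0   15/4   77/8  -11/2 ]
R3 <- R3 - (15/16)*R2:  [     0      0  77/32  23/16 ]
R4 <- R4 - (-15/16)*R2:  [       0        0   323/32  -103/16 ]
R4 <- R4 - (323/77)*R3:  [       0        0        0  -960/77 ]
Upper-triangular form:
[ 8  -2      5        4 ]
[ 0  -4    1/2       -1 ]
[ 0   0  77/32    23/16 ]
[ 0   0      0  -960/77 ]
det(A) = (-1)^0 * (8) * (-4) * (77/32) * (-960/77) = 960  (0 row swaps -> sign +1)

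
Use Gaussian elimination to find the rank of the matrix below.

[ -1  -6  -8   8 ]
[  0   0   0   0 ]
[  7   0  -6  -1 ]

Row reduction:
R3 <- R3 - (-7)*R1:  [   0  -42  -62   55 ]
R2 <-> R3   (pivot in column 2 was zero)
[ -1   -6   -8   8 ]
[  0  -42  -62  55 ]
[  0    0    0   0 ]
Row echelon form:
[ -1   -6   -8   8 ]
[  0  -42  -62  55 ]
[  0    0    0   0 ]
Nonzero rows / pivot columns: 2

rank(A) = 2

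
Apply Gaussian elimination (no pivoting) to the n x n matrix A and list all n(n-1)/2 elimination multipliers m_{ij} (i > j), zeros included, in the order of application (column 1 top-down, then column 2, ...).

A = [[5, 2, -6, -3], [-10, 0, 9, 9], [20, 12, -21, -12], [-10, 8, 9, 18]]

multipliers: -2, 4, -2, 1, 3, 1

Forward elimination:
R2 <- R2 - (-2)*R1:  [  0   4  -3   3 ]
R3 <- R3 - (4)*R1:  [ 0  4  3  0 ]
R4 <- R4 - (-2)*R1:  [  0  12  -3  12 ]
R3 <- R3 - (1)*R2:  [  0   0   6  -3 ]
R4 <- R4 - (3)*R2:  [ 0  0  6  3 ]
R4 <- R4 - (1)*R3:  [ 0  0  0  6 ]
Multipliers (in order of application): m_{21} = -2, m_{31} = 4, m_{41} = -2, m_{32} = 1, m_{42} = 3, m_{43} = 1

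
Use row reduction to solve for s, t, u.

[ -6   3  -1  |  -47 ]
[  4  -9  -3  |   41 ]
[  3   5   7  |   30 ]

(5, -4, 5)

Forward elimination on [A|b]:
R2 <- R2 - (-2/3)*R1:  [     0     -7  -11/3   29/3 ]
R3 <- R3 - (-1/2)*R1:  [    0  13/2  13/2  13/2 ]
R3 <- R3 - (-13/14)*R2:  [      0       0   65/21  325/21 ]
Row echelon form:
[ -6   3     -1  |     -47 ]
[  0  -7  -11/3  |    29/3 ]
[  0   0  65/21  |  325/21 ]
Back-substitution:
u = (325/21) / (65/21) = 5
t = (29/3 - (-11/3)*(5)) / -7 = -4
s = (-47 - (3)*(-4) - (-1)*(5)) / -6 = 5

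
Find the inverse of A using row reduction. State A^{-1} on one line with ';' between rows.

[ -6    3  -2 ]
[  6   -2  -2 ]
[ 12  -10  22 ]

Gauss-Jordan on [A | I]:
R1 <- (1/-6)*R1:  [    1  -1/2   1/3  |  -1/6     0     0 ]
R2 <- R2 - (6)*R1:  [  0   1  -4  |   1   1   0 ]
R3 <- R3 - (12)*R1:  [  0  -4  18  |   2   0   1 ]
R1 <- R1 - (-1/2)*R2:  [    1     0  -5/3  |   1/3   1/2     0 ]
R3 <- R3 - (-4)*R2:  [ 0  0  2  |  6  4  1 ]
R3 <- (1/2)*R3:  [   0    0    1  |    3    2  1/2 ]
R1 <- R1 - (-5/3)*R3:  [    1     0     0  |  16/3  23/6   5/6 ]
R2 <- R2 - (-4)*R3:  [  0   1   0  |  13   9   2 ]
Right block of [I | A^{-1}] is the inverse:
[ 16/3  23/6  5/6 ]
[   13     9    2 ]
[    3     2  1/2 ]

inverse = [16/3 23/6 5/6; 13 9 2; 3 2 1/2]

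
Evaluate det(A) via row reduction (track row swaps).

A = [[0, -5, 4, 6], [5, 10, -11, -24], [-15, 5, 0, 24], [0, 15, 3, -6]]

Forward elimination:
R1 <-> R2   (pivot in column 1 was zero)
[   5  10  -11  -24 ]
[   0  -5    4    6 ]
[ -15   5    0   24 ]
[   0  15    3   -6 ]
R3 <- R3 - (-3)*R1:  [   0   35  -33  -48 ]
R3 <- R3 - (-7)*R2:  [  0   0  -5  -6 ]
R4 <- R4 - (-3)*R2:  [  0   0  15  12 ]
R4 <- R4 - (-3)*R3:  [  0   0   0  -6 ]
Upper-triangular form:
[ 5  10  -11  -24 ]
[ 0  -5    4    6 ]
[ 0   0   -5   -6 ]
[ 0   0    0   -6 ]
det(A) = (-1)^1 * (5) * (-5) * (-5) * (-6) = 750  (1 row swap -> sign -1)

det(A) = 750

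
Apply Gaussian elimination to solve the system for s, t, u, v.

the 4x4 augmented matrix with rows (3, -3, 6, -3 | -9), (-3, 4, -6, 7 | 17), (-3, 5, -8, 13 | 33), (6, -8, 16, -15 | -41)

Forward elimination on [A|b]:
R2 <- R2 - (-1)*R1:  [ 0  1  0  4  8 ]
R3 <- R3 - (-1)*R1:  [  0   2  -2  10  24 ]
R4 <- R4 - (2)*R1:  [   0   -2    4   -9  -23 ]
R3 <- R3 - (2)*R2:  [  0   0  -2   2   8 ]
R4 <- R4 - (-2)*R2:  [  0   0   4  -1  -7 ]
R4 <- R4 - (-2)*R3:  [ 0  0  0  3  9 ]
Row echelon form:
[ 3  -3   6  -3  |  -9 ]
[ 0   1   0   4  |   8 ]
[ 0   0  -2   2  |   8 ]
[ 0   0   0   3  |   9 ]
Back-substitution:
v = (9) / 3 = 3
u = (8 - (2)*(3)) / -2 = -1
t = (8 - (4)*(3)) / 1 = -4
s = (-9 - (-3)*(-4) - (6)*(-1) - (-3)*(3)) / 3 = -2

(-2, -4, -1, 3)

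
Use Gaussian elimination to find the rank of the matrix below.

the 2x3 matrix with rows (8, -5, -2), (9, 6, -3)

Row reduction:
R2 <- R2 - (9/8)*R1:  [    0  93/8  -3/4 ]
Row echelon form:
[ 8    -5    -2 ]
[ 0  93/8  -3/4 ]
Nonzero rows / pivot columns: 2

rank(A) = 2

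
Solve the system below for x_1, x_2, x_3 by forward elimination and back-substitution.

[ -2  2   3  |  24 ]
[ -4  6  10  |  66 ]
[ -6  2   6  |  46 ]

Forward elimination on [A|b]:
R2 <- R2 - (2)*R1:  [  0   2   4  18 ]
R3 <- R3 - (3)*R1:  [   0   -4   -3  -26 ]
R3 <- R3 - (-2)*R2:  [  0   0   5  10 ]
Row echelon form:
[ -2  2  3  |  24 ]
[  0  2  4  |  18 ]
[  0  0  5  |  10 ]
Back-substitution:
x_3 = (10) / 5 = 2
x_2 = (18 - (4)*(2)) / 2 = 5
x_1 = (24 - (2)*(5) - (3)*(2)) / -2 = -4

(-4, 5, 2)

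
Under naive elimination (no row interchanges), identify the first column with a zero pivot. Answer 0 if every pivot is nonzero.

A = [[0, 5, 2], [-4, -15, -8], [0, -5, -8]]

Naive forward elimination:
Pivot entry (1,1) is zero but row 2 has -4 in column 1 -> naive elimination stops; a row interchange (e.g. R1 <-> R2) would be required here.

first zero-pivot column = 1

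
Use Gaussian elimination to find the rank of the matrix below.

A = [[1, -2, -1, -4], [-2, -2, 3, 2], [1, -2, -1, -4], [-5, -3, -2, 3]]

rank(A) = 3

Row reduction:
R2 <- R2 - (-2)*R1:  [  0  -6   1  -6 ]
R3 <- R3 - (1)*R1:  [ 0  0  0  0 ]
R4 <- R4 - (-5)*R1:  [   0  -13   -7  -17 ]
R4 <- R4 - (13/6)*R2:  [     0      0  -55/6     -4 ]
R3 <-> R4   (pivot in column 3 was zero)
[ 1  -2     -1  -4 ]
[ 0  -6      1  -6 ]
[ 0   0  -55/6  -4 ]
[ 0   0      0   0 ]
Row echelon form:
[ 1  -2     -1  -4 ]
[ 0  -6      1  -6 ]
[ 0   0  -55/6  -4 ]
[ 0   0      0   0 ]
Nonzero rows / pivot columns: 3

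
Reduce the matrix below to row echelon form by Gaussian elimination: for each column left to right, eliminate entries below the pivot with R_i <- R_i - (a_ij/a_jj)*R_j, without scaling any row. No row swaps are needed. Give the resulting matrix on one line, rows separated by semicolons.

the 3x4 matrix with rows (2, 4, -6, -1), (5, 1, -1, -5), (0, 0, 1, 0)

Forward elimination:
R2 <- R2 - (5/2)*R1:  [    0    -9    14  -5/2 ]
Row echelon form:
[ 2   4  -6    -1 ]
[ 0  -9  14  -5/2 ]
[ 0   0   1     0 ]

REF = [2 4 -6 -1; 0 -9 14 -5/2; 0 0 1 0]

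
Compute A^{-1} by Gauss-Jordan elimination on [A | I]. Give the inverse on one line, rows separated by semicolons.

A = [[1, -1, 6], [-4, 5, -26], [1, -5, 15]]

Gauss-Jordan on [A | I]:
R2 <- R2 - (-4)*R1:  [  0   1  -2  |   4   1   0 ]
R3 <- R3 - (1)*R1:  [  0  -4   9  |  -1   0   1 ]
R1 <- R1 - (-1)*R2:  [ 1  0  4  |  5  1  0 ]
R3 <- R3 - (-4)*R2:  [  0   0   1  |  15   4   1 ]
R1 <- R1 - (4)*R3:  [   1    0    0  |  -55  -15   -4 ]
R2 <- R2 - (-2)*R3:  [  0   1   0  |  34   9   2 ]
Right block of [I | A^{-1}] is the inverse:
[ -55  -15  -4 ]
[  34    9   2 ]
[  15    4   1 ]

inverse = [-55 -15 -4; 34 9 2; 15 4 1]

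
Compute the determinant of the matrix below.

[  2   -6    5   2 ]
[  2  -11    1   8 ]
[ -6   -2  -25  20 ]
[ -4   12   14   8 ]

det(A) = -240

Forward elimination:
R2 <- R2 - (1)*R1:  [  0  -5  -4   6 ]
R3 <- R3 - (-3)*R1:  [   0  -20  -10   26 ]
R4 <- R4 - (-2)*R1:  [  0   0  24  12 ]
R3 <- R3 - (4)*R2:  [ 0  0  6  2 ]
R4 <- R4 - (4)*R3:  [ 0  0  0  4 ]
Upper-triangular form:
[ 2  -6   5  2 ]
[ 0  -5  -4  6 ]
[ 0   0   6  2 ]
[ 0   0   0  4 ]
det(A) = (-1)^0 * (2) * (-5) * (6) * (4) = -240  (0 row swaps -> sign +1)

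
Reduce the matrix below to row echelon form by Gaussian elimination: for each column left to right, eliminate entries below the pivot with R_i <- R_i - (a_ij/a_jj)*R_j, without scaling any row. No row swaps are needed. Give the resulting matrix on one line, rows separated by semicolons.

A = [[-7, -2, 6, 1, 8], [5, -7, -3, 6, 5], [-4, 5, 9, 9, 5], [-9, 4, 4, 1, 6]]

Forward elimination:
R2 <- R2 - (-5/7)*R1:  [     0  -59/7    9/7   47/7   75/7 ]
R3 <- R3 - (4/7)*R1:  [    0  43/7  39/7  59/7   3/7 ]
R4 <- R4 - (9/7)*R1:  [     0   46/7  -26/7   -2/7  -30/7 ]
R3 <- R3 - (-43/59)*R2:  [      0       0  384/59  786/59  486/59 ]
R4 <- R4 - (-46/59)*R2:  [       0        0  -160/59   292/59   240/59 ]
R4 <- R4 - (-5/12)*R3:  [    0     0     0  21/2  15/2 ]
Row echelon form:
[ -7     -2       6       1       8 ]
[  0  -59/7     9/7    47/7    75/7 ]
[  0      0  384/59  786/59  486/59 ]
[  0      0       0    21/2    15/2 ]

REF = [-7 -2 6 1 8; 0 -59/7 9/7 47/7 75/7; 0 0 384/59 786/59 486/59; 0 0 0 21/2 15/2]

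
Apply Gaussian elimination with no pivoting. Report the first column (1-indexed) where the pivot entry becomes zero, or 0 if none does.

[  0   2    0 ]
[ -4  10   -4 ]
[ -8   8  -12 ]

first zero-pivot column = 1

Naive forward elimination:
Pivot entry (1,1) is zero but row 2 has -4 in column 1 -> naive elimination stops; a row interchange (e.g. R1 <-> R2) would be required here.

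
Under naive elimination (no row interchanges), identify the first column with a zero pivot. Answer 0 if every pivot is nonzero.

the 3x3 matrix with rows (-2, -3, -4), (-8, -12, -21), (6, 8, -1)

first zero-pivot column = 2

Naive forward elimination:
R2 <- R2 - (4)*R1:  [  0   0  -5 ]
R3 <- R3 - (-3)*R1:  [   0   -1  -13 ]
Matrix at this point:
[ -2  -3   -4 ]
[  0   0   -5 ]
[  0  -1  -13 ]
Pivot entry (2,2) is zero but row 3 has -1 in column 2 -> naive elimination stops; a row interchange (e.g. R2 <-> R3) would be required here.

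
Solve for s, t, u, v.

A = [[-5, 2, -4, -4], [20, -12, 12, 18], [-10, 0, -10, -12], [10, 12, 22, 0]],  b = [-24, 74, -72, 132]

(4, 4, 2, 1)

Forward elimination on [A|b]:
R2 <- R2 - (-4)*R1:  [   0   -4   -4    2  -22 ]
R3 <- R3 - (2)*R1:  [   0   -4   -2   -4  -24 ]
R4 <- R4 - (-2)*R1:  [  0  16  14  -8  84 ]
R3 <- R3 - (1)*R2:  [  0   0   2  -6  -2 ]
R4 <- R4 - (-4)*R2:  [  0   0  -2   0  -4 ]
R4 <- R4 - (-1)*R3:  [  0   0   0  -6  -6 ]
Row echelon form:
[ -5   2  -4  -4  |  -24 ]
[  0  -4  -4   2  |  -22 ]
[  0   0   2  -6  |   -2 ]
[  0   0   0  -6  |   -6 ]
Back-substitution:
v = (-6) / -6 = 1
u = (-2 - (-6)*(1)) / 2 = 2
t = (-22 - (-4)*(2) - (2)*(1)) / -4 = 4
s = (-24 - (2)*(4) - (-4)*(2) - (-4)*(1)) / -5 = 4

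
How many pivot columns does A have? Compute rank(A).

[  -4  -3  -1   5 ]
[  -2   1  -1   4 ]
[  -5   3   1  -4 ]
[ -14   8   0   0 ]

rank(A) = 3

Row reduction:
R2 <- R2 - (1/2)*R1:  [    0   5/2  -1/2   3/2 ]
R3 <- R3 - (5/4)*R1:  [     0   27/4    9/4  -41/4 ]
R4 <- R4 - (7/2)*R1:  [     0   37/2    7/2  -35/2 ]
R3 <- R3 - (27/10)*R2:  [       0        0     18/5  -143/10 ]
R4 <- R4 - (37/5)*R2:  [      0       0    36/5  -143/5 ]
R4 <- R4 - (2)*R3:  [ 0  0  0  0 ]
Row echelon form:
[ -4   -3    -1        5 ]
[  0  5/2  -1/2      3/2 ]
[  0    0  18/5  -143/10 ]
[  0    0     0        0 ]
Nonzero rows / pivot columns: 3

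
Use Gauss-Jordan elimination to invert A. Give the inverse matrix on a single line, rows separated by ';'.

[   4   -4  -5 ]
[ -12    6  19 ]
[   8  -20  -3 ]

Gauss-Jordan on [A | I]:
R1 <- (1/4)*R1:  [    1    -1  -5/4  |   1/4     0     0 ]
R2 <- R2 - (-12)*R1:  [  0  -6   4  |   3   1   0 ]
R3 <- R3 - (8)*R1:  [   0  -12    7  |   -2    0    1 ]
R2 <- (1/-6)*R2:  [    0     1  -2/3  |  -1/2  -1/6     0 ]
R1 <- R1 - (-1)*R2:  [      1       0  -23/12  |    -1/4    -1/6       0 ]
R3 <- R3 - (-12)*R2:  [  0   0  -1  |  -8  -2   1 ]
R3 <- (1/-1)*R3:  [  0   0   1  |   8   2  -1 ]
R1 <- R1 - (-23/12)*R3:  [      1       0       0  |  181/12    11/3  -23/12 ]
R2 <- R2 - (-2/3)*R3:  [    0     1     0  |  29/6   7/6  -2/3 ]
Right block of [I | A^{-1}] is the inverse:
[ 181/12  11/3  -23/12 ]
[   29/6   7/6    -2/3 ]
[      8     2      -1 ]

inverse = [181/12 11/3 -23/12; 29/6 7/6 -2/3; 8 2 -1]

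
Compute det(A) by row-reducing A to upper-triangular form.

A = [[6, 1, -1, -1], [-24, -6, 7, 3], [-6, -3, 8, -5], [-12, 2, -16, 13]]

Forward elimination:
R2 <- R2 - (-4)*R1:  [  0  -2   3  -1 ]
R3 <- R3 - (-1)*R1:  [  0  -2   7  -6 ]
R4 <- R4 - (-2)*R1:  [   0    4  -18   11 ]
R3 <- R3 - (1)*R2:  [  0   0   4  -5 ]
R4 <- R4 - (-2)*R2:  [   0    0  -12    9 ]
R4 <- R4 - (-3)*R3:  [  0   0   0  -6 ]
Upper-triangular form:
[ 6   1  -1  -1 ]
[ 0  -2   3  -1 ]
[ 0   0   4  -5 ]
[ 0   0   0  -6 ]
det(A) = (-1)^0 * (6) * (-2) * (4) * (-6) = 288  (0 row swaps -> sign +1)

det(A) = 288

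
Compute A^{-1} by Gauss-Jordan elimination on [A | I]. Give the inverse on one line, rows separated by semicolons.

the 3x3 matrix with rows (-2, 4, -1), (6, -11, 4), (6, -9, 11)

inverse = [17/2 7/2 -1/2; 21/5 8/5 -1/5; -6/5 -3/5 1/5]

Gauss-Jordan on [A | I]:
R1 <- (1/-2)*R1:  [    1    -2   1/2  |  -1/2     0     0 ]
R2 <- R2 - (6)*R1:  [ 0  1  1  |  3  1  0 ]
R3 <- R3 - (6)*R1:  [ 0  3  8  |  3  0  1 ]
R1 <- R1 - (-2)*R2:  [    1     0   5/2  |  11/2     2     0 ]
R3 <- R3 - (3)*R2:  [  0   0   5  |  -6  -3   1 ]
R3 <- (1/5)*R3:  [    0     0     1  |  -6/5  -3/5   1/5 ]
R1 <- R1 - (5/2)*R3:  [    1     0     0  |  17/2   7/2  -1/2 ]
R2 <- R2 - (1)*R3:  [    0     1     0  |  21/5   8/5  -1/5 ]
Right block of [I | A^{-1}] is the inverse:
[ 17/2   7/2  -1/2 ]
[ 21/5   8/5  -1/5 ]
[ -6/5  -3/5   1/5 ]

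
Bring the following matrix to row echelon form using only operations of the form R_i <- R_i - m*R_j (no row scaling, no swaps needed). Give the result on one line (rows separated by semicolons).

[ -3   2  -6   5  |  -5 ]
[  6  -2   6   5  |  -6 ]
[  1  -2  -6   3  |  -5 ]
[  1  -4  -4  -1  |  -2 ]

REF = [-3 2 -6 5 -5; 0 2 -6 15 -16; 0 0 -12 44/3 -52/3; 0 0 0 55/9 -65/9]

Forward elimination:
R2 <- R2 - (-2)*R1:  [   0    2   -6   15  -16 ]
R3 <- R3 - (-1/3)*R1:  [     0   -4/3     -8   14/3  -20/3 ]
R4 <- R4 - (-1/3)*R1:  [     0  -10/3     -6    2/3  -11/3 ]
R3 <- R3 - (-2/3)*R2:  [     0      0    -12   44/3  -52/3 ]
R4 <- R4 - (-5/3)*R2:  [     0      0    -16   77/3  -91/3 ]
R4 <- R4 - (4/3)*R3:  [     0      0      0   55/9  -65/9 ]
Row echelon form:
[ -3  2   -6     5  |     -5 ]
[  0  2   -6    15  |    -16 ]
[  0  0  -12  44/3  |  -52/3 ]
[  0  0    0  55/9  |  -65/9 ]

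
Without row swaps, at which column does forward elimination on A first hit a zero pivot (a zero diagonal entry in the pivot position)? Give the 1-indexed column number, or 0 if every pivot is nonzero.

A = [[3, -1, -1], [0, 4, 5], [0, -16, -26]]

Naive forward elimination:
R3 <- R3 - (-4)*R2:  [  0   0  -6 ]
All pivots nonzero; naive elimination completes without hitting a zero pivot.

first zero-pivot column = 0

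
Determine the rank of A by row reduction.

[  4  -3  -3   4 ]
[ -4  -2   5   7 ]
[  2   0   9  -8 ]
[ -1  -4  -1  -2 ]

Row reduction:
R2 <- R2 - (-1)*R1:  [  0  -5   2  11 ]
R3 <- R3 - (1/2)*R1:  [    0   3/2  21/2   -10 ]
R4 <- R4 - (-1/4)*R1:  [     0  -19/4   -7/4     -1 ]
R3 <- R3 - (-3/10)*R2:  [      0       0  111/10  -67/10 ]
R4 <- R4 - (19/20)*R2:  [       0        0   -73/20  -229/20 ]
R4 <- R4 - (-73/222)*R3:  [         0          0          0  -3031/222 ]
Row echelon form:
[ 4  -3      -3          4 ]
[ 0  -5       2         11 ]
[ 0   0  111/10     -67/10 ]
[ 0   0       0  -3031/222 ]
Nonzero rows / pivot columns: 4

rank(A) = 4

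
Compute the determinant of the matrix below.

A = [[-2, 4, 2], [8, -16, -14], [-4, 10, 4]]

det(A) = -24

Forward elimination:
R2 <- R2 - (-4)*R1:  [  0   0  -6 ]
R3 <- R3 - (2)*R1:  [ 0  2  0 ]
R2 <-> R3   (pivot in column 2 was zero)
[ -2  4   2 ]
[  0  2   0 ]
[  0  0  -6 ]
Upper-triangular form:
[ -2  4   2 ]
[  0  2   0 ]
[  0  0  -6 ]
det(A) = (-1)^1 * (-2) * (2) * (-6) = -24  (1 row swap -> sign -1)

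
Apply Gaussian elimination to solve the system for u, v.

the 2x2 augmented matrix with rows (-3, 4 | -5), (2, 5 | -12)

Forward elimination on [A|b]:
R2 <- R2 - (-2/3)*R1:  [     0   23/3  -46/3 ]
Row echelon form:
[ -3     4  |     -5 ]
[  0  23/3  |  -46/3 ]
Back-substitution:
v = (-46/3) / (23/3) = -2
u = (-5 - (4)*(-2)) / -3 = -1

(-1, -2)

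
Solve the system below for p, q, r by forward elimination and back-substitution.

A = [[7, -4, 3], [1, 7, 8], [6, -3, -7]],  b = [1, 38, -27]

Forward elimination on [A|b]:
R2 <- R2 - (1/7)*R1:  [     0   53/7   53/7  265/7 ]
R3 <- R3 - (6/7)*R1:  [      0     3/7   -67/7  -195/7 ]
R3 <- R3 - (3/53)*R2:  [   0    0  -10  -30 ]
Row echelon form:
[ 7    -4     3  |      1 ]
[ 0  53/7  53/7  |  265/7 ]
[ 0     0   -10  |    -30 ]
Back-substitution:
r = (-30) / -10 = 3
q = (265/7 - (53/7)*(3)) / (53/7) = 2
p = (1 - (-4)*(2) - (3)*(3)) / 7 = 0

(0, 2, 3)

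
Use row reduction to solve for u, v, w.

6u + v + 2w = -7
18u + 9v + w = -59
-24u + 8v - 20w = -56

(-2, -3, 4)

Forward elimination on [A|b]:
R2 <- R2 - (3)*R1:  [   0    6   -5  -38 ]
R3 <- R3 - (-4)*R1:  [   0   12  -12  -84 ]
R3 <- R3 - (2)*R2:  [  0   0  -2  -8 ]
Row echelon form:
[ 6  1   2  |   -7 ]
[ 0  6  -5  |  -38 ]
[ 0  0  -2  |   -8 ]
Back-substitution:
w = (-8) / -2 = 4
v = (-38 - (-5)*(4)) / 6 = -3
u = (-7 - (1)*(-3) - (2)*(4)) / 6 = -2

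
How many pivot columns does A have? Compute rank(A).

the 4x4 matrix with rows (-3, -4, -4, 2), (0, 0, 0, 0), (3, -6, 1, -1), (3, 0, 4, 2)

rank(A) = 3

Row reduction:
R3 <- R3 - (-1)*R1:  [   0  -10   -3    1 ]
R4 <- R4 - (-1)*R1:  [  0  -4   0   4 ]
R2 <-> R3   (pivot in column 2 was zero)
[ -3   -4  -4  2 ]
[  0  -10  -3  1 ]
[  0    0   0  0 ]
[  0   -4   0  4 ]
R4 <- R4 - (2/5)*R2:  [    0     0   6/5  18/5 ]
R3 <-> R4   (pivot in column 3 was zero)
[ -3   -4   -4     2 ]
[  0  -10   -3     1 ]
[  0    0  6/5  18/5 ]
[  0    0    0     0 ]
Row echelon form:
[ -3   -4   -4     2 ]
[  0  -10   -3     1 ]
[  0    0  6/5  18/5 ]
[  0    0    0     0 ]
Nonzero rows / pivot columns: 3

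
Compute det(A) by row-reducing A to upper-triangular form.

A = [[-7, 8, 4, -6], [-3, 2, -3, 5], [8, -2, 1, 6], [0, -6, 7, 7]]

det(A) = -5452

Forward elimination:
R2 <- R2 - (3/7)*R1:  [     0  -10/7  -33/7   53/7 ]
R3 <- R3 - (-8/7)*R1:  [    0  50/7  39/7  -6/7 ]
R3 <- R3 - (-5)*R2:  [   0    0  -18   37 ]
R4 <- R4 - (21/5)*R2:  [      0       0   134/5  -124/5 ]
R4 <- R4 - (-67/45)*R3:  [       0        0        0  1363/45 ]
Upper-triangular form:
[ -7      8      4       -6 ]
[  0  -10/7  -33/7     53/7 ]
[  0      0    -18       37 ]
[  0      0      0  1363/45 ]
det(A) = (-1)^0 * (-7) * (-10/7) * (-18) * (1363/45) = -5452  (0 row swaps -> sign +1)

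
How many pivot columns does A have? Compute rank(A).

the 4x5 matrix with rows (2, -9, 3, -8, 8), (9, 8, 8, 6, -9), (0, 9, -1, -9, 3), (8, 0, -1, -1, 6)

Row reduction:
R2 <- R2 - (9/2)*R1:  [     0   97/2  -11/2     42    -45 ]
R4 <- R4 - (4)*R1:  [   0   36  -13   31  -26 ]
R3 <- R3 - (18/97)*R2:  [        0         0      2/97  -1629/97   1101/97 ]
R4 <- R4 - (72/97)*R2:  [       0        0  -865/97   -17/97   718/97 ]
R4 <- R4 - (-865/2)*R3:  [        0         0         0  -14527/2    9833/2 ]
Row echelon form:
[ 2    -9      3        -8        8 ]
[ 0  97/2  -11/2        42      -45 ]
[ 0     0   2/97  -1629/97  1101/97 ]
[ 0     0      0  -14527/2   9833/2 ]
Nonzero rows / pivot columns: 4

rank(A) = 4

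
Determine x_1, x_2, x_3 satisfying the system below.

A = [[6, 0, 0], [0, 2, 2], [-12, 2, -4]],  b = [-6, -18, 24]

(-1, -4, -5)

Forward elimination on [A|b]:
R3 <- R3 - (-2)*R1:  [  0   2  -4  12 ]
R3 <- R3 - (1)*R2:  [  0   0  -6  30 ]
Row echelon form:
[ 6  0   0  |   -6 ]
[ 0  2   2  |  -18 ]
[ 0  0  -6  |   30 ]
Back-substitution:
x_3 = (30) / -6 = -5
x_2 = (-18 - (2)*(-5)) / 2 = -4
x_1 = (-6) / 6 = -1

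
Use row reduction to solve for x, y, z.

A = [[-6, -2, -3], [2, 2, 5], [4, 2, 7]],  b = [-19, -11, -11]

Forward elimination on [A|b]:
R2 <- R2 - (-1/3)*R1:  [     0    4/3      4  -52/3 ]
R3 <- R3 - (-2/3)*R1:  [     0    2/3      5  -71/3 ]
R3 <- R3 - (1/2)*R2:  [   0    0    3  -15 ]
Row echelon form:
[ -6   -2  -3  |    -19 ]
[  0  4/3   4  |  -52/3 ]
[  0    0   3  |    -15 ]
Back-substitution:
z = (-15) / 3 = -5
y = (-52/3 - (4)*(-5)) / (4/3) = 2
x = (-19 - (-2)*(2) - (-3)*(-5)) / -6 = 5

(5, 2, -5)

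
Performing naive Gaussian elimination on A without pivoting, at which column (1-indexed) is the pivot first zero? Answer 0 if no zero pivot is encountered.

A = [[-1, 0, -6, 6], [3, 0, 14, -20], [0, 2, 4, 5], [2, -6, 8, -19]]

Naive forward elimination:
R2 <- R2 - (-3)*R1:  [  0   0  -4  -2 ]
R4 <- R4 - (-2)*R1:  [  0  -6  -4  -7 ]
Matrix at this point:
[ -1   0  -6   6 ]
[  0   0  -4  -2 ]
[  0   2   4   5 ]
[  0  -6  -4  -7 ]
Pivot entry (2,2) is zero but row 3 has 2 in column 2 -> naive elimination stops; a row interchange (e.g. R2 <-> R3) would be required here.

first zero-pivot column = 2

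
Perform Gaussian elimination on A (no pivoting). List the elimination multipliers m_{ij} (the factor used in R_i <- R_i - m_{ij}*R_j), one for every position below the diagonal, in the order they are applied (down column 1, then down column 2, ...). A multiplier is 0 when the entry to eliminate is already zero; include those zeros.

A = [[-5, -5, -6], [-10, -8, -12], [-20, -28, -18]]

Forward elimination:
R2 <- R2 - (2)*R1:  [ 0  2  0 ]
R3 <- R3 - (4)*R1:  [  0  -8   6 ]
R3 <- R3 - (-4)*R2:  [ 0  0  6 ]
Multipliers (in order of application): m_{21} = 2, m_{31} = 4, m_{32} = -4

multipliers: 2, 4, -4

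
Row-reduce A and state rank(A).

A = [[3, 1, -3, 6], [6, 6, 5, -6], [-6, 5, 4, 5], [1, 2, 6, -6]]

Row reduction:
R2 <- R2 - (2)*R1:  [   0    4   11  -18 ]
R3 <- R3 - (-2)*R1:  [  0   7  -2  17 ]
R4 <- R4 - (1/3)*R1:  [   0  5/3    7   -8 ]
R3 <- R3 - (7/4)*R2:  [     0      0  -85/4   97/2 ]
R4 <- R4 - (5/12)*R2:  [     0      0  29/12   -1/2 ]
R4 <- R4 - (-29/255)*R3:  [        0         0         0  1279/255 ]
Row echelon form:
[ 3  1     -3         6 ]
[ 0  4     11       -18 ]
[ 0  0  -85/4      97/2 ]
[ 0  0      0  1279/255 ]
Nonzero rows / pivot columns: 4

rank(A) = 4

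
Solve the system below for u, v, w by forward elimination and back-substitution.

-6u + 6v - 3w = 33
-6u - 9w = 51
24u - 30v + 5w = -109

(-1, 2, -5)

Forward elimination on [A|b]:
R2 <- R2 - (1)*R1:  [  0  -6  -6  18 ]
R3 <- R3 - (-4)*R1:  [  0  -6  -7  23 ]
R3 <- R3 - (1)*R2:  [  0   0  -1   5 ]
Row echelon form:
[ -6   6  -3  |  33 ]
[  0  -6  -6  |  18 ]
[  0   0  -1  |   5 ]
Back-substitution:
w = (5) / -1 = -5
v = (18 - (-6)*(-5)) / -6 = 2
u = (33 - (6)*(2) - (-3)*(-5)) / -6 = -1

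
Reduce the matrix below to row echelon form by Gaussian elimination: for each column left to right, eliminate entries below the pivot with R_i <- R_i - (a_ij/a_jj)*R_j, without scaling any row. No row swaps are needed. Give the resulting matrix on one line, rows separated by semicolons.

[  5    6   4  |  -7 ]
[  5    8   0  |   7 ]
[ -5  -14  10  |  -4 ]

REF = [5 6 4 -7; 0 2 -4 14; 0 0 -2 45]

Forward elimination:
R2 <- R2 - (1)*R1:  [  0   2  -4  14 ]
R3 <- R3 - (-1)*R1:  [   0   -8   14  -11 ]
R3 <- R3 - (-4)*R2:  [  0   0  -2  45 ]
Row echelon form:
[ 5  6   4  |  -7 ]
[ 0  2  -4  |  14 ]
[ 0  0  -2  |  45 ]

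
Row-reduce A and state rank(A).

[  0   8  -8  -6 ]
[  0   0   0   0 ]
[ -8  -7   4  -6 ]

Row reduction:
R1 <-> R3   (pivot in column 1 was zero)
[ -8  -7   4  -6 ]
[  0   0   0   0 ]
[  0   8  -8  -6 ]
R2 <-> R3   (pivot in column 2 was zero)
[ -8  -7   4  -6 ]
[  0   8  -8  -6 ]
[  0   0   0   0 ]
Row echelon form:
[ -8  -7   4  -6 ]
[  0   8  -8  -6 ]
[  0   0   0   0 ]
Nonzero rows / pivot columns: 2

rank(A) = 2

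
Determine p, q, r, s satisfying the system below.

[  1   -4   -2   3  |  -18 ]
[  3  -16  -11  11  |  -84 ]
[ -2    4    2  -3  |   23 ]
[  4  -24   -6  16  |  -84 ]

(-5, 5, 4, 5)

Forward elimination on [A|b]:
R2 <- R2 - (3)*R1:  [   0   -4   -5    2  -30 ]
R3 <- R3 - (-2)*R1:  [   0   -4   -2    3  -13 ]
R4 <- R4 - (4)*R1:  [   0   -8    2    4  -12 ]
R3 <- R3 - (1)*R2:  [  0   0   3   1  17 ]
R4 <- R4 - (2)*R2:  [  0   0  12   0  48 ]
R4 <- R4 - (4)*R3:  [   0    0    0   -4  -20 ]
Row echelon form:
[ 1  -4  -2   3  |  -18 ]
[ 0  -4  -5   2  |  -30 ]
[ 0   0   3   1  |   17 ]
[ 0   0   0  -4  |  -20 ]
Back-substitution:
s = (-20) / -4 = 5
r = (17 - (1)*(5)) / 3 = 4
q = (-30 - (-5)*(4) - (2)*(5)) / -4 = 5
p = (-18 - (-4)*(5) - (-2)*(4) - (3)*(5)) / 1 = -5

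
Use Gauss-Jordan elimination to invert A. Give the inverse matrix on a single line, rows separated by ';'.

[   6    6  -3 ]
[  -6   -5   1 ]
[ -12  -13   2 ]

Gauss-Jordan on [A | I]:
R1 <- (1/6)*R1:  [    1     1  -1/2  |   1/6     0     0 ]
R2 <- R2 - (-6)*R1:  [  0   1  -2  |   1   1   0 ]
R3 <- R3 - (-12)*R1:  [  0  -1  -4  |   2   0   1 ]
R1 <- R1 - (1)*R2:  [    1     0   3/2  |  -5/6    -1     0 ]
R3 <- R3 - (-1)*R2:  [  0   0  -6  |   3   1   1 ]
R3 <- (1/-6)*R3:  [    0     0     1  |  -1/2  -1/6  -1/6 ]
R1 <- R1 - (3/2)*R3:  [     1      0      0  |  -1/12   -3/4    1/4 ]
R2 <- R2 - (-2)*R3:  [    0     1     0  |     0   2/3  -1/3 ]
Right block of [I | A^{-1}] is the inverse:
[ -1/12  -3/4   1/4 ]
[     0   2/3  -1/3 ]
[  -1/2  -1/6  -1/6 ]

inverse = [-1/12 -3/4 1/4; 0 2/3 -1/3; -1/2 -1/6 -1/6]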